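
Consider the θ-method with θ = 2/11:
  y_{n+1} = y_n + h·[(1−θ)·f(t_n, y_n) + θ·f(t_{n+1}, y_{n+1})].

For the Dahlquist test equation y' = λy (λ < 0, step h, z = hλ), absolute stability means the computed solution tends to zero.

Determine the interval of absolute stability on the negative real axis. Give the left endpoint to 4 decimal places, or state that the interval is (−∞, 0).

(-3.1429, 0).

Set f=λy, z=hλ:
  y_{n+1} = y_n + z·[9/11·y_n + 2/11·y_{n+1}] ⇒ (1 − 2/11z)y_{n+1} = (1 + 9/11z)y_n
  so R(z) = (1 + 9/11z)/(1 − 2/11z).

Find x<0 with |R(x)|<1.
x=-1.63: |R|=0.2574
R=−1: 1+9/11x = −1+2/11x ⇒ -7/11x=2 ⇒ x=2/(-7/11)=-3.1429
Confirm numerically:
  x=-2.706: |R|=0.81367 <1
  x=-2.637: |R|=0.78241 <1
  x=-1.717: |R|=0.30851 <1
  x=-3.587: |R|=1.17107 >1
  x=-3.538: |R|=1.15302 >1
  x=-3.174: |R|=1.01257 >1
Stable set (-3.1429, 0).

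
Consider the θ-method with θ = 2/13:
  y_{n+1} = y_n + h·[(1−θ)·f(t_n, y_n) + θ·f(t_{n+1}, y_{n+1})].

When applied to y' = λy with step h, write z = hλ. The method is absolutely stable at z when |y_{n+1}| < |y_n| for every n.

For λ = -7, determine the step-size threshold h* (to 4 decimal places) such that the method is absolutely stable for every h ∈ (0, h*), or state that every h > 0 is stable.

Set f=λy, z=hλ:
  y_{n+1} = y_n + z·[11/13·y_n + 2/13·y_{n+1}] ⇒ (1 − 2/13z)y_{n+1} = (1 + 11/13z)y_n
  ⇒ R(z) = (1 + 11/13z)/(1 − 2/13z).

Need |R(x)|<1, x<0.
x=-0.88: |R|=0.2249
R=−1: 1+11/13x = −1+2/13x ⇒ -9/13x=2 ⇒ x=2/(-9/13)=-2.8889
Confirm numerically:
  x=-2.778: |R|=0.94622 <1
  x=-2.634: |R|=0.87443 <1
  x=-2.038: |R|=0.55153 <1
  x=-1.473: |R|=0.20087 <1
  x=-3.286: |R|=1.18261 >1
  x=-3.275: |R|=1.17775 >1
  x=-3.090: |R|=1.09437 >1
So |R|<1 on (-2.8889, 0).

(-2.8889,0); λ=-7 ⇒ h* = (26/9)/7 = 0.4127.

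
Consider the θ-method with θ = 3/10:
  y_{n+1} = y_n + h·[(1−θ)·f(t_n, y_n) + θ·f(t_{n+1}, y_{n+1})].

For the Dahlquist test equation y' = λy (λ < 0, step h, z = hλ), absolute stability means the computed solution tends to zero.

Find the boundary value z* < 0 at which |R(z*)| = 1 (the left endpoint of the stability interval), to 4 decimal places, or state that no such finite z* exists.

left endpoint -5.0000.

Set f=λy, z=hλ:
  y_{n+1} = y_n + z·[7/10·y_n + 3/10·y_{n+1}] ⇒ (1 − 3/10z)y_{n+1} = (1 + 7/10z)y_n
  R(z) = (1 + 7/10z)/(1 − 3/10z).

Solve |R(x)|<1 on ℝ⁻.
x=-0.41: |R|=0.6349
R=−1: 1+7/10x = −1+3/10x ⇒ -2/5x=2 ⇒ x=2/(-2/5)=-5.0000
Confirm numerically:
  x=-3.369: |R|=0.67554 <1
  x=-2.747: |R|=0.50595 <1
  x=-2.737: |R|=0.50294 <1
  x=-2.528: |R|=0.43767 <1
  x=-5.488: |R|=1.07376 >1
  x=-5.209: |R|=1.03262 >1
Stable set (-5.0000, 0).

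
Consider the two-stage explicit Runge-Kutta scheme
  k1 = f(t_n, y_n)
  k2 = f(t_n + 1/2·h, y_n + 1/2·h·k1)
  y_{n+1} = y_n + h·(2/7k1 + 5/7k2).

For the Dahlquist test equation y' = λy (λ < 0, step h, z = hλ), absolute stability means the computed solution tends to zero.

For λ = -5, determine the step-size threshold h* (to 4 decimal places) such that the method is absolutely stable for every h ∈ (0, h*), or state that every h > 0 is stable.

(-2.8000,0); λ=-5 ⇒ h* = (14/5)/5 = 0.5600.

Set f=λy, z=hλ:
  k1=λy_n ⇒ h·k1=z·y_n;  k2=λ(1+1/2z)y_n ⇒ h·k2=z(1+1/2z)y_n
  y_{n+1}/y_n = 1 + 2/7z + 5/7z(1+1/2z) = 1 + z + 5/14z²
  ⇒ R(z) = 1 + z + 5/14z².

Need |R(x)|<1, x<0.
x=-0.91: |R|=0.3857
R=1: x+5/14x²=0 ⇒ x=−14/5=-2.8000; min R=1−1/(4·5/14)=0.3000>−1
Confirm numerically:
  x=-2.535: |R|=0.76008 <1
  x=-2.374: |R|=0.63881 <1
  x=-1.863: |R|=0.37656 <1
  x=-1.291: |R|=0.30424 <1
  x=-3.395: |R|=1.72144 >1
  x=-2.834: |R|=1.03441 >1
Interval (-2.8000, 0).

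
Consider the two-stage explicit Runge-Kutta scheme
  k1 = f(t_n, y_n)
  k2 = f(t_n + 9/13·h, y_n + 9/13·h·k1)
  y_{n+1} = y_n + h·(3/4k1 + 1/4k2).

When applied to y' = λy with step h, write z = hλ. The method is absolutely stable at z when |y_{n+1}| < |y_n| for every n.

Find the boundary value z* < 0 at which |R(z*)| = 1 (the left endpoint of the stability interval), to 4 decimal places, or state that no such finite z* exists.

z* = -5.7778.

On y'=λy, z=hλ:
  k1=λy_n ⇒ h·k1=z·y_n;  k2=λ(1+9/13z)y_n ⇒ h·k2=z(1+9/13z)y_n
  y_{n+1}/y_n = 1 + 3/4z + 1/4z(1+9/13z) = 1 + z + 9/52z²
  ⇒ R(z) = 1 + z + 9/52z².

Find x<0 with |R(x)|<1.
x=-1.56: |R|=0.1388
R=1: x+9/52x²=0 ⇒ x=−52/9=-5.7778; min R=1−1/(4·9/52)=-0.4444>−1
Confirm numerically:
  x=-5.538: |R|=0.77017 <1
  x=-3.279: |R|=0.41810 <1
  x=-2.866: |R|=0.44435 <1
  x=-6.292: |R|=1.55999 >1
  x=-6.171: |R|=1.41998 >1
  x=-5.965: |R|=1.19329 >1
Interval (-5.7778, 0).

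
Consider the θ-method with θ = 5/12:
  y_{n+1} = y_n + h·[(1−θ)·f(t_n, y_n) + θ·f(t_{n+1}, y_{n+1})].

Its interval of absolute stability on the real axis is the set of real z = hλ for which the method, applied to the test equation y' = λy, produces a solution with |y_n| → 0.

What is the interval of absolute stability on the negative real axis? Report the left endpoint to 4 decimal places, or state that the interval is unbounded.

On y'=λy, z=hλ:
  y_{n+1} = y_n + z·[7/12·y_n + 5/12·y_{n+1}] ⇒ (1 − 5/12z)y_{n+1} = (1 + 7/12z)y_n
  ⇒ R(z) = (1 + 7/12z)/(1 − 5/12z).

Solve |R(x)|<1 on ℝ⁻.
x=-1.23: |R|=0.1868
R=−1: 1+7/12x = −1+5/12x ⇒ -1/6x=2 ⇒ x=2/(-1/6)=-12.0000
Confirm numerically:
  x=-10.940: |R|=0.96822 <1
  x=-10.302: |R|=0.94653 <1
  x=-8.102: |R|=0.85153 <1
  x=-7.941: |R|=0.84299 <1
  x=-12.201: |R|=1.00551 >1
  x=-12.167: |R|=1.00459 >1
So |R|<1 on (-12.0000, 0).

z∈(-12.0000,0).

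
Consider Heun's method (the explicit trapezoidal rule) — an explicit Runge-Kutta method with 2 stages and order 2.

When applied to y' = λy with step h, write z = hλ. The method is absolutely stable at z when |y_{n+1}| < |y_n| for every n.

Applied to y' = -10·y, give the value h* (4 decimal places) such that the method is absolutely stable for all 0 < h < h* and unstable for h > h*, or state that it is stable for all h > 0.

Test eqn y'=λy, z=hλ:
  order 2, 2-stage ⇒ R(z)=1+z+z^2/2
  (e.g. R(-1.12)=0.50720, |R|=0.50720)

Boundary: |R(x)|=1, x<0.
x=-1.12: |R|=0.5072
|R(-1.91)|=0.9140 |R(-1.4)|=0.5800 |R(-1.08)|=0.5032
Bisect:
  x_lo=-2.3308 |R|=1.3855  x_hi=-0.1968 |R|=0.8226
  mid=-1.26379 |R|=0.53479 →hi
  mid=-1.79728 |R|=0.81783 →hi
  mid=-2.06403 |R|=1.06607 →lo
  mid=-1.93065 |R|=0.93306 →hi
  mid=-1.99734 |R|=0.99734 →hi
  mid=-2.03068 |R|=1.03115 →lo
  mid=-2.01401 |R|=1.01411 →lo
  ...
  [-2.00007,-1.99994] ⇒ x*=-2.0000
Stable set (-2.0000, 0).

(-2.0000,0); λ=-10 ⇒ h* = 0.2000.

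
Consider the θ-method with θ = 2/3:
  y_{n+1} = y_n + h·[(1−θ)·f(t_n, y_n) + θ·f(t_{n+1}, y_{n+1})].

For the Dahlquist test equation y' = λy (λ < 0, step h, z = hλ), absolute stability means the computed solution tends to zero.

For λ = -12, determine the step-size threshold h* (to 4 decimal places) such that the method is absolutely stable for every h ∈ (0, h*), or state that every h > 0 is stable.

(−∞, 0) — no finite endpoint. Any h>0 works for λ=-12.

On y'=λy, z=hλ:
  y_{n+1} = y_n + z·[1/3·y_n + 2/3·y_{n+1}] ⇒ (1 − 2/3z)y_{n+1} = (1 + 1/3z)y_n
  Hence R(z) = (1 + 1/3z)/(1 − 2/3z).

Solve |R(x)|<1 on ℝ⁻.
x=-0.64: |R|=0.5514
x=-2: |R|=0.1429
x=-10: |R|=0.3043
x=-100: |R|=0.4778
θ=2/3≥1/2 ⇒ |1+1/3x|<|1−2/3x| ∀x<0 ⇒ stable on all of ℝ⁻.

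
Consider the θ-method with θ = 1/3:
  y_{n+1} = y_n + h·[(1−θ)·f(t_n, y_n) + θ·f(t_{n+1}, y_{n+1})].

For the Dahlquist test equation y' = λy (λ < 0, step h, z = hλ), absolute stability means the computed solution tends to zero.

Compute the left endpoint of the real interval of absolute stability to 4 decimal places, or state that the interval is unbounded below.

z* = -6.0000.

On y'=λy, z=hλ:
  y_{n+1} = y_n + z·[2/3·y_n + 1/3·y_{n+1}] ⇒ (1 − 1/3z)y_{n+1} = (1 + 2/3z)y_n
  R(z) = (1 + 2/3z)/(1 − 1/3z).

Find x<0 with |R(x)|<1.
x=-1.54: |R|=0.0176
R=−1: 1+2/3x = −1+1/3x ⇒ -1/3x=2 ⇒ x=2/(-1/3)=-6.0000
Confirm numerically:
  x=-3.028: |R|=0.50697 <1
  x=-2.977: |R|=0.49423 <1
  x=-2.456: |R|=0.35044 <1
  x=-2.401: |R|=0.33364 <1
  x=-6.487: |R|=1.05133 >1
  x=-6.347: |R|=1.03712 >1
Interval (-6.0000, 0).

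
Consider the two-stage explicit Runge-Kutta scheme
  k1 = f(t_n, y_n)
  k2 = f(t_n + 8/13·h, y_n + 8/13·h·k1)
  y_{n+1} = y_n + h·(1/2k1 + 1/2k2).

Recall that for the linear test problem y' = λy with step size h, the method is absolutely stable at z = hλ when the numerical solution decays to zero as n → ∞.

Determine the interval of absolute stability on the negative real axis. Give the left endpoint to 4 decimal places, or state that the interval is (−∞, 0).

z∈(-3.2500,0).

With y'=λy (z=hλ):
  k1=λy_n ⇒ h·k1=z·y_n;  k2=λ(1+8/13z)y_n ⇒ h·k2=z(1+8/13z)y_n
  y_{n+1}/y_n = 1 + 1/2z + 1/2z(1+8/13z) = 1 + z + 4/13z²
  ⇒ R(z) = 1 + z + 4/13z².

Find x<0 with |R(x)|<1.
x=-1.5: |R|=0.1923
R=1: x+4/13x²=0 ⇒ x=−13/4=-3.2500; min R=1−1/(4·4/13)=0.1875>−1
Confirm numerically:
  x=-2.748: |R|=0.57554 <1
  x=-2.659: |R|=0.51647 <1
  x=-2.554: |R|=0.45305 <1
  x=-3.796: |R|=1.63773 >1
  x=-3.479: |R|=1.24514 >1
  x=-3.378: |R|=1.13304 >1
Interval (-3.2500, 0).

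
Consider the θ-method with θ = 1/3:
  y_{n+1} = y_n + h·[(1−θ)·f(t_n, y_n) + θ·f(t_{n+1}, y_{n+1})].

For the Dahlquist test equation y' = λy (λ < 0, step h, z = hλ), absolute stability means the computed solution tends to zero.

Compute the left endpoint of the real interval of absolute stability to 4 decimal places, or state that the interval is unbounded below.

left endpoint -6.0000.

With y'=λy (z=hλ):
  y_{n+1} = y_n + z·[2/3·y_n + 1/3·y_{n+1}] ⇒ (1 − 1/3z)y_{n+1} = (1 + 2/3z)y_n
  Hence R(z) = (1 + 2/3z)/(1 − 1/3z).

Boundary: |R(x)|=1, x<0.
x=-1.56: |R|=0.0263
R=−1: 1+2/3x = −1+1/3x ⇒ -1/3x=2 ⇒ x=2/(-1/3)=-6.0000
Confirm numerically:
  x=-5.139: |R|=0.89421 <1
  x=-3.312: |R|=0.57414 <1
  x=-2.678: |R|=0.41493 <1
  x=-6.567: |R|=1.05927 >1
  x=-6.359: |R|=1.03836 >1
  x=-6.040: |R|=1.00442 >1
So |R|<1 on (-6.0000, 0).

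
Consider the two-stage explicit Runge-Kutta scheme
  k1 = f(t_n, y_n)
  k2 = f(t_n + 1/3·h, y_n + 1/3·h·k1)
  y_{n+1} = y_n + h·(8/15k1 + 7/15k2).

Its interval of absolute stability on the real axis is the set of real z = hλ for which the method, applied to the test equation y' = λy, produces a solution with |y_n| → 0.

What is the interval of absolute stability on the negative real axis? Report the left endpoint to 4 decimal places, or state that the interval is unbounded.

With y'=λy (z=hλ):
  k1=λy_n ⇒ h·k1=z·y_n;  k2=λ(1+1/3z)y_n ⇒ h·k2=z(1+1/3z)y_n
  y_{n+1}/y_n = 1 + 8/15z + 7/15z(1+1/3z) = 1 + z + 7/45z²
  Hence R(z) = 1 + z + 7/45z².

Find x<0 with |R(x)|<1.
x=-1.26: |R|=0.0130
R=1: x+7/45x²=0 ⇒ x=−45/7=-6.4286; min R=1−1/(4·7/45)=-0.6071>−1
Confirm numerically:
  x=-5.753: |R|=0.39542 <1
  x=-5.329: |R|=0.08850 <1
  x=-5.034: |R|=0.09204 <1
  x=-3.593: |R|=0.58483 <1
  x=-6.760: |R|=1.34852 >1
  x=-6.705: |R|=1.28831 >1
Stable set (-6.4286, 0).

z∈(-6.4286,0).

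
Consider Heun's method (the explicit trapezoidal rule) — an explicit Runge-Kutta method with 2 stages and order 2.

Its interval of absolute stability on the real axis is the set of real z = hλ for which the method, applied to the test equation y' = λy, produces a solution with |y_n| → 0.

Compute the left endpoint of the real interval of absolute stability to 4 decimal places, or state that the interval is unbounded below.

Test eqn y'=λy, z=hλ:
  order 2, 2-stage ⇒ R(z)=1+z+z^2/2
  (e.g. R(-0.94)=0.50180, |R|=0.50180)

Find x<0 with |R(x)|<1.
x=-0.94: |R|=0.5018
|R(-2.19)|=1.2080 |R(-1.64)|=0.7048 |R(-1)|=0.5000
Bisect:
  x_lo=-2.5442 |R|=1.6922  x_hi=-0.0849 |R|=0.9187
  mid=-1.31452 |R|=0.54946 →hi
  mid=-1.92934 |R|=0.93183 →hi
  mid=-2.23675 |R|=1.26477 →lo
  mid=-2.08304 |R|=1.08649 →lo
  mid=-2.00619 |R|=1.00621 →lo
  mid=-1.96776 |R|=0.96828 →hi
  mid=-1.98698 |R|=0.98706 →hi
  mid=-1.99658 |R|=0.99659 →hi
  mid=-2.00139 |R|=1.00139 →lo
  mid=-1.99899 |R|=0.99899 →hi
  ...
  [-2.00004,-1.99989] ⇒ x*=-2.0000
Stable set (-2.0000, 0).

left endpoint -2.0000.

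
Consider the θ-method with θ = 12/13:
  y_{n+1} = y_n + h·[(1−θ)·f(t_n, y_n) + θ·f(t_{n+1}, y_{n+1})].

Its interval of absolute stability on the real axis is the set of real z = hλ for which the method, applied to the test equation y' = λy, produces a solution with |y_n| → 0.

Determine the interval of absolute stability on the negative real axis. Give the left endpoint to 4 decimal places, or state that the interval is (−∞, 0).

With y'=λy (z=hλ):
  y_{n+1} = y_n + z·[1/13·y_n + 12/13·y_{n+1}] ⇒ (1 − 12/13z)y_{n+1} = (1 + 1/13z)y_n
  Hence R(z) = (1 + 1/13z)/(1 − 12/13z).

Need |R(x)|<1, x<0.
x=-1.45: |R|=0.3799
x=-2: |R|=0.2973
x=-10: |R|=0.0226
x=-100: |R|=0.0717
θ=12/13≥1/2 ⇒ |1+1/13x|<|1−12/13x| ∀x<0 ⇒ interval (−∞,0).

(−∞, 0) — no finite endpoint.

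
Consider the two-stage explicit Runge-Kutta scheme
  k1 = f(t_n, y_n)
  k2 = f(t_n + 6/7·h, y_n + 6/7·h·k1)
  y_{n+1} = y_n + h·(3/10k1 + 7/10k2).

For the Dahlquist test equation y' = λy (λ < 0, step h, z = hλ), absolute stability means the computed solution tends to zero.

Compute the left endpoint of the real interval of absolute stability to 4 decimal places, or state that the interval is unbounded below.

z* = -1.6667.

With y'=λy (z=hλ):
  k1=λy_n ⇒ h·k1=z·y_n;  k2=λ(1+6/7z)y_n ⇒ h·k2=z(1+6/7z)y_n
  y_{n+1}/y_n = 1 + 3/10z + 7/10z(1+6/7z) = 1 + z + 3/5z²
  R(z) = 1 + z + 3/5z².

Solve |R(x)|<1 on ℝ⁻.
x=-0.97: |R|=0.5945
R=1: x+3/5x²=0 ⇒ x=−5/3=-1.6667; min R=1−1/(4·3/5)=0.5833>−1
Confirm numerically:
  x=-1.527: |R|=0.87204 <1
  x=-1.360: |R|=0.74976 <1
  x=-0.989: |R|=0.59787 <1
  x=-0.766: |R|=0.58605 <1
  x=-2.261: |R|=1.80627 >1
  x=-2.173: |R|=1.66016 >1
  x=-2.083: |R|=1.52033 >1
Stable set (-1.6667, 0).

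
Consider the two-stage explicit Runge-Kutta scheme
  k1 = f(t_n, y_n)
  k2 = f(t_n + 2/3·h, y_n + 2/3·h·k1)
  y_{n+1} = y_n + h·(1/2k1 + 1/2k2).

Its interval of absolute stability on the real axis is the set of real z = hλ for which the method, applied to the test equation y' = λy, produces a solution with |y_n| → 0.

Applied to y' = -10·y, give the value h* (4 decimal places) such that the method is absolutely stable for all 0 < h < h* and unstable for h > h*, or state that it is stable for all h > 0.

(-3.0000,0); λ=-10 ⇒ h* = (3)/10 = 0.3000.

Set f=λy, z=hλ:
  k1=λy_n ⇒ h·k1=z·y_n;  k2=λ(1+2/3z)y_n ⇒ h·k2=z(1+2/3z)y_n
  y_{n+1}/y_n = 1 + 1/2z + 1/2z(1+2/3z) = 1 + z + 1/3z²
  Hence R(z) = 1 + z + 1/3z².

Boundary: |R(x)|=1, x<0.
x=-0.79: |R|=0.4180
R=1: x+1/3x²=0 ⇒ x=−3=-3.0000; min R=1−1/(4·1/3)=0.2500>−1
Confirm numerically:
  x=-2.705: |R|=0.73401 <1
  x=-2.136: |R|=0.38483 <1
  x=-1.527: |R|=0.25024 <1
  x=-3.561: |R|=1.66591 >1
  x=-3.481: |R|=1.55812 >1
  x=-3.191: |R|=1.20316 >1
Interval (-3.0000, 0).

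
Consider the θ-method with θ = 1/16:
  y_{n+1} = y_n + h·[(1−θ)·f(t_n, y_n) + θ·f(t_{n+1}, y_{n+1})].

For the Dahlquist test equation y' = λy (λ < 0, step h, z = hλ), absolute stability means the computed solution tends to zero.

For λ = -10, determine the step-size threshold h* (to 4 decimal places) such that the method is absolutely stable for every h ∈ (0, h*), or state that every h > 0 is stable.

(-2.2857,0); λ=-10 ⇒ h* = (16/7)/10 = 0.2286.

On y'=λy, z=hλ:
  y_{n+1} = y_n + z·[15/16·y_n + 1/16·y_{n+1}] ⇒ (1 − 1/16z)y_{n+1} = (1 + 15/16z)y_n
  so R(z) = (1 + 15/16z)/(1 − 1/16z).

Solve |R(x)|<1 on ℝ⁻.
x=-0.31: |R|=0.6959
R=−1: 1+15/16x = −1+1/16x ⇒ -7/8x=2 ⇒ x=2/(-7/8)=-2.2857
Confirm numerically:
  x=-2.030: |R|=0.80144 <1
  x=-1.746: |R|=0.57421 <1
  x=-1.660: |R|=0.50396 <1
  x=-1.004: |R|=0.05528 <1
  x=-2.600: |R|=1.23656 >1
  x=-2.507: |R|=1.16740 >1
  x=-2.488: |R|=1.15318 >1
Interval (-2.2857, 0).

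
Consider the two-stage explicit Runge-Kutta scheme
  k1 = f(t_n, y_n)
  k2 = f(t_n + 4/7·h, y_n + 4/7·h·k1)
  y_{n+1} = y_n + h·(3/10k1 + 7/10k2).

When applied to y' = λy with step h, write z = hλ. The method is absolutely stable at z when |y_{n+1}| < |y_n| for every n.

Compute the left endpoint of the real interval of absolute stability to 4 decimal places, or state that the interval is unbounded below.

z* = -2.5000.

With y'=λy (z=hλ):
  k1=λy_n ⇒ h·k1=z·y_n;  k2=λ(1+4/7z)y_n ⇒ h·k2=z(1+4/7z)y_n
  y_{n+1}/y_n = 1 + 3/10z + 7/10z(1+4/7z) = 1 + z + 2/5z²
  Hence R(z) = 1 + z + 2/5z².

Find x<0 with |R(x)|<1.
x=-0.66: |R|=0.5142
R=1: x+2/5x²=0 ⇒ x=−5/2=-2.5000; min R=1−1/(4·2/5)=0.3750>−1
Confirm numerically:
  x=-2.409: |R|=0.91231 <1
  x=-2.328: |R|=0.83983 <1
  x=-2.245: |R|=0.77101 <1
  x=-3.045: |R|=1.66381 >1
  x=-3.024: |R|=1.63383 >1
  x=-2.888: |R|=1.44822 >1
Stable set (-2.5000, 0).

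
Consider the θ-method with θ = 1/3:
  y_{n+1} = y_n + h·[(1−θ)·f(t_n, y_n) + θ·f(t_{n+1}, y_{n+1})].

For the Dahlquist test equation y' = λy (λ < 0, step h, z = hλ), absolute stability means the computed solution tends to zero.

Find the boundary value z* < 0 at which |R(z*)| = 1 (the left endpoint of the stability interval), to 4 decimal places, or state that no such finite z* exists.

left endpoint -6.0000.

Test eqn y'=λy, z=hλ:
  y_{n+1} = y_n + z·[2/3·y_n + 1/3·y_{n+1}] ⇒ (1 − 1/3z)y_{n+1} = (1 + 2/3z)y_n
  ⇒ R(z) = (1 + 2/3z)/(1 − 1/3z).

Solve |R(x)|<1 on ℝ⁻.
x=-0.76: |R|=0.3936
R=−1: 1+2/3x = −1+1/3x ⇒ -1/3x=2 ⇒ x=2/(-1/3)=-6.0000
Confirm numerically:
  x=-4.246: |R|=0.75794 <1
  x=-3.995: |R|=0.71337 <1
  x=-3.837: |R|=0.68363 <1
  x=-3.324: |R|=0.57685 <1
  x=-6.425: |R|=1.04509 >1
  x=-6.306: |R|=1.03288 >1
Interval (-6.0000, 0).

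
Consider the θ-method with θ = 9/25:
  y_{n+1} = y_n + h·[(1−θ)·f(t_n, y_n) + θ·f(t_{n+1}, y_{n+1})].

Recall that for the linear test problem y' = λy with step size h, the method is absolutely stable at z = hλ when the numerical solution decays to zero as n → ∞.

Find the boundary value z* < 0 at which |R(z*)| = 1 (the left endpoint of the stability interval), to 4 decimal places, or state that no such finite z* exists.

left endpoint -7.1429.

Test eqn y'=λy, z=hλ:
  y_{n+1} = y_n + z·[16/25·y_n + 9/25·y_{n+1}] ⇒ (1 − 9/25z)y_{n+1} = (1 + 16/25z)y_n
  Hence R(z) = (1 + 16/25z)/(1 − 9/25z).

Need |R(x)|<1, x<0.
x=-1.58: |R|=0.0071
R=−1: 1+16/25x = −1+9/25x ⇒ -7/25x=2 ⇒ x=2/(-7/25)=-7.1429
Confirm numerically:
  x=-7.098: |R|=0.99647 <1
  x=-5.300: |R|=0.82256 <1
  x=-4.806: |R|=0.76034 <1
  x=-4.721: |R|=0.74880 <1
  x=-7.608: |R|=1.03483 >1
  x=-7.546: |R|=1.03037 >1
So |R|<1 on (-7.1429, 0).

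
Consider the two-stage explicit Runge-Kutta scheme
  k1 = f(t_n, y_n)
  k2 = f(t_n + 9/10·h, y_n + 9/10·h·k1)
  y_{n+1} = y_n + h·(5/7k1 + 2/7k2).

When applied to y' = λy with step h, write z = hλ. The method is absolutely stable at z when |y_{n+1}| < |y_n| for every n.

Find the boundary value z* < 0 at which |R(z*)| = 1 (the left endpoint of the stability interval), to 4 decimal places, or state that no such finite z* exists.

Set f=λy, z=hλ:
  k1=λy_n ⇒ h·k1=z·y_n;  k2=λ(1+9/10z)y_n ⇒ h·k2=z(1+9/10z)y_n
  y_{n+1}/y_n = 1 + 5/7z + 2/7z(1+9/10z) = 1 + z + 9/35z²
  ⇒ R(z) = 1 + z + 9/35z².

Boundary: |R(x)|=1, x<0.
x=-1.02: |R|=0.2475
R=1: x+9/35x²=0 ⇒ x=−35/9=-3.8889; min R=1−1/(4·9/35)=0.0278>−1
Confirm numerically:
  x=-3.668: |R|=0.79166 <1
  x=-3.490: |R|=0.64203 <1
  x=-2.331: |R|=0.06620 <1
  x=-2.081: |R|=0.03257 <1
  x=-4.415: |R|=1.59729 >1
  x=-4.336: |R|=1.49852 >1
Stable set (-3.8889, 0).

z* = -3.8889.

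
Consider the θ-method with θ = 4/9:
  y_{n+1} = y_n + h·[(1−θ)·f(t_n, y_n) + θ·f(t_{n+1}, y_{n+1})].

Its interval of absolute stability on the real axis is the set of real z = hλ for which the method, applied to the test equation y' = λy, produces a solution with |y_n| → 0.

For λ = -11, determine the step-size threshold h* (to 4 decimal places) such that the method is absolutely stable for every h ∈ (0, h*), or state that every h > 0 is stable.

(-18.0000,0); λ=-11 ⇒ h* = (18)/11 = 1.6364.

Test eqn y'=λy, z=hλ:
  y_{n+1} = y_n + z·[5/9·y_n + 4/9·y_{n+1}] ⇒ (1 − 4/9z)y_{n+1} = (1 + 5/9z)y_n
  so R(z) = (1 + 5/9z)/(1 − 4/9z).

Need |R(x)|<1, x<0.
x=-0.68: |R|=0.4778
R=−1: 1+5/9x = −1+4/9x ⇒ -1/9x=2 ⇒ x=2/(-1/9)=-18.0000
Confirm numerically:
  x=-13.325: |R|=0.92496 <1
  x=-12.570: |R|=0.90840 <1
  x=-9.661: |R|=0.82497 <1
  x=-8.229: |R|=0.76689 <1
  x=-18.582: |R|=1.00698 >1
  x=-18.455: |R|=1.00549 >1
  x=-18.218: |R|=1.00266 >1
Interval (-18.0000, 0).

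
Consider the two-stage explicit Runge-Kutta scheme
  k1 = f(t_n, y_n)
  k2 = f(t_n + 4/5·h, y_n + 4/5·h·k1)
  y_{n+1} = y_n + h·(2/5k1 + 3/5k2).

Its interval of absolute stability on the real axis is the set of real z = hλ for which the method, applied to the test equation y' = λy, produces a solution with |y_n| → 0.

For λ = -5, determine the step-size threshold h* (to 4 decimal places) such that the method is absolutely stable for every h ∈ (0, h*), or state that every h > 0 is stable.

(-2.0833,0); λ=-5 ⇒ h* = (25/12)/5 = 0.4167.

Test eqn y'=λy, z=hλ:
  k1=λy_n ⇒ h·k1=z·y_n;  k2=λ(1+4/5z)y_n ⇒ h·k2=z(1+4/5z)y_n
  y_{n+1}/y_n = 1 + 2/5z + 3/5z(1+4/5z) = 1 + z + 12/25z²
  Hence R(z) = 1 + z + 12/25z².

Solve |R(x)|<1 on ℝ⁻.
x=-1.03: |R|=0.4792
R=1: x+12/25x²=0 ⇒ x=−25/12=-2.0833; min R=1−1/(4·12/25)=0.4792>−1
Confirm numerically:
  x=-2.028: |R|=0.94614 <1
  x=-1.597: |R|=0.62720 <1
  x=-1.509: |R|=0.58400 <1
  x=-0.857: |R|=0.49554 <1
  x=-2.470: |R|=1.45843 >1
  x=-2.372: |R|=1.32866 >1
Stable set (-2.0833, 0).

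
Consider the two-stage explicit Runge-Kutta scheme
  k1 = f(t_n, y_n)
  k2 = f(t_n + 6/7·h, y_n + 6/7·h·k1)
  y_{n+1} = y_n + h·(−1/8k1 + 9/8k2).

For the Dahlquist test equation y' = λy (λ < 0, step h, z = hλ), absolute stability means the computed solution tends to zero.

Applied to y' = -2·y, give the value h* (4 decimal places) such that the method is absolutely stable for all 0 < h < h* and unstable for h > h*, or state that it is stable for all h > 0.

Set f=λy, z=hλ:
  k1=λy_n ⇒ h·k1=z·y_n;  k2=λ(1+6/7z)y_n ⇒ h·k2=z(1+6/7z)y_n
  y_{n+1}/y_n = 1 − 1/8z + 9/8z(1+6/7z) = 1 + z + 27/28z²
  ⇒ R(z) = 1 + z + 27/28z².

Boundary: |R(x)|=1, x<0.
x=-0.41: |R|=0.7521
R=1: x+27/28x²=0 ⇒ x=−28/27=-1.0370; min R=1−1/(4·27/28)=0.7407>−1
Confirm numerically:
  x=-0.746: |R|=0.79064 <1
  x=-0.677: |R|=0.76496 <1
  x=-0.461: |R|=0.74393 <1
  x=-1.365: |R|=1.43168 >1
  x=-1.359: |R|=1.42192 >1
  x=-1.234: |R|=1.23437 >1
Stable set (-1.0370, 0).

(-1.0370,0); λ=-2 ⇒ h* = (28/27)/2 = 0.5185.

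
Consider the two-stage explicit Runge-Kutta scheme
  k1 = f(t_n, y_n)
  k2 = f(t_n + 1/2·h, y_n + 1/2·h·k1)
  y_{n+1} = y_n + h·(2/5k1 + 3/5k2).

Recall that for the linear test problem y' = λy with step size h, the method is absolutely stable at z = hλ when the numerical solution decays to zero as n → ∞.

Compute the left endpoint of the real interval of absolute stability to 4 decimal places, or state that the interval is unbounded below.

z* = -3.3333.

Set f=λy, z=hλ:
  k1=λy_n ⇒ h·k1=z·y_n;  k2=λ(1+1/2z)y_n ⇒ h·k2=z(1+1/2z)y_n
  y_{n+1}/y_n = 1 + 2/5z + 3/5z(1+1/2z) = 1 + z + 3/10z²
  Hence R(z) = 1 + z + 3/10z².

Find x<0 with |R(x)|<1.
x=-1: |R|=0.3000
R=1: x+3/10x²=0 ⇒ x=−10/3=-3.3333; min R=1−1/(4·3/10)=0.1667>−1
Confirm numerically:
  x=-2.030: |R|=0.20627 <1
  x=-1.816: |R|=0.17336 <1
  x=-1.411: |R|=0.18628 <1
  x=-3.775: |R|=1.50019 >1
  x=-3.487: |R|=1.16075 >1
  x=-3.435: |R|=1.10477 >1
Stable set (-3.3333, 0).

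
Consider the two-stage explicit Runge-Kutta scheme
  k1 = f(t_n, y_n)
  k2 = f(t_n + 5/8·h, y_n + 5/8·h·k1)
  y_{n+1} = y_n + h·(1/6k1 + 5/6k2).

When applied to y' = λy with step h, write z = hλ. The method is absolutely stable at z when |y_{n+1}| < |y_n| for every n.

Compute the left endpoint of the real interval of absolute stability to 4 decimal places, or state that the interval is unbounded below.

z* = -1.9200.

With y'=λy (z=hλ):
  k1=λy_n ⇒ h·k1=z·y_n;  k2=λ(1+5/8z)y_n ⇒ h·k2=z(1+5/8z)y_n
  y_{n+1}/y_n = 1 + 1/6z + 5/6z(1+5/8z) = 1 + z + 25/48z²
  so R(z) = 1 + z + 25/48z².

Find x<0 with |R(x)|<1.
x=-1.46: |R|=0.6502
R=1: x+25/48x²=0 ⇒ x=−48/25=-1.9200; min R=1−1/(4·25/48)=0.5200>−1
Confirm numerically:
  x=-1.866: |R|=0.94752 <1
  x=-1.251: |R|=0.56410 <1
  x=-0.854: |R|=0.52585 <1
  x=-0.814: |R|=0.53110 <1
  x=-2.224: |R|=1.35213 >1
  x=-2.130: |R|=1.23297 >1
So |R|<1 on (-1.9200, 0).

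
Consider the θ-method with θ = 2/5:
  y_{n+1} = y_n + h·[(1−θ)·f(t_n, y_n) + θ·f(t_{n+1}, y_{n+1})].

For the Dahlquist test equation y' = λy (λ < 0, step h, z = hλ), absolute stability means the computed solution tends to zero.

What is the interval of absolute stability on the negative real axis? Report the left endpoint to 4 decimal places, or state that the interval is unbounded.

(-10.0000, 0).

With y'=λy (z=hλ):
  y_{n+1} = y_n + z·[3/5·y_n + 2/5·y_{n+1}] ⇒ (1 − 2/5z)y_{n+1} = (1 + 3/5z)y_n
  ⇒ R(z) = (1 + 3/5z)/(1 − 2/5z).

Need |R(x)|<1, x<0.
x=-0.9: |R|=0.3382
R=−1: 1+3/5x = −1+2/5x ⇒ -1/5x=2 ⇒ x=2/(-1/5)=-10.0000
Confirm numerically:
  x=-9.618: |R|=0.98424 <1
  x=-9.337: |R|=0.97199 <1
  x=-6.110: |R|=0.77410 <1
  x=-5.912: |R|=0.75701 <1
  x=-10.150: |R|=1.00593 >1
  x=-10.046: |R|=1.00183 >1
Stable set (-10.0000, 0).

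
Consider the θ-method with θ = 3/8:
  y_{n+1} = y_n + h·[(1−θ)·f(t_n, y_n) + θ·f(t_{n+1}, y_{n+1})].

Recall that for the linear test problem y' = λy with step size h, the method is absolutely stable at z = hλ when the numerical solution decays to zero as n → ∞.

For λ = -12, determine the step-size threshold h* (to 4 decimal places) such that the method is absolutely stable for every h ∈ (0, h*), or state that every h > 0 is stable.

(-8.0000,0); λ=-12 ⇒ h* = (8)/12 = 0.6667.

On y'=λy, z=hλ:
  y_{n+1} = y_n + z·[5/8·y_n + 3/8·y_{n+1}] ⇒ (1 − 3/8z)y_{n+1} = (1 + 5/8z)y_n
  so R(z) = (1 + 5/8z)/(1 − 3/8z).

Solve |R(x)|<1 on ℝ⁻.
x=-0.9: |R|=0.3271
R=−1: 1+5/8x = −1+3/8x ⇒ -1/4x=2 ⇒ x=2/(-1/4)=-8.0000
Confirm numerically:
  x=-6.722: |R|=0.90925 <1
  x=-6.301: |R|=0.87369 <1
  x=-5.180: |R|=0.76041 <1
  x=-8.575: |R|=1.03410 >1
  x=-8.092: |R|=1.00570 >1
  x=-8.091: |R|=1.00564 >1
Stable set (-8.0000, 0).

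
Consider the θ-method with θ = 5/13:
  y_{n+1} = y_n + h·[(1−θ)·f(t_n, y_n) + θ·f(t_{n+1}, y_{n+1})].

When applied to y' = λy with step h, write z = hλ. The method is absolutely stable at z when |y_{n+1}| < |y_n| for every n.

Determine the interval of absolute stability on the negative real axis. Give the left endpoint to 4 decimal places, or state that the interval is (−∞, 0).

Set f=λy, z=hλ:
  y_{n+1} = y_n + z·[8/13·y_n + 5/13·y_{n+1}] ⇒ (1 − 5/13z)y_{n+1} = (1 + 8/13z)y_n
  ⇒ R(z) = (1 + 8/13z)/(1 − 5/13z).

Boundary: |R(x)|=1, x<0.
x=-0.42: |R|=0.6384
R=−1: 1+8/13x = −1+5/13x ⇒ -3/13x=2 ⇒ x=2/(-3/13)=-8.6667
Confirm numerically:
  x=-8.538: |R|=0.99307 <1
  x=-5.917: |R|=0.80629 <1
  x=-5.595: |R|=0.77511 <1
  x=-4.842: |R|=0.69164 <1
  x=-9.163: |R|=1.02532 >1
  x=-8.891: |R|=1.01171 >1
  x=-8.847: |R|=1.00945 >1
Stable set (-8.6667, 0).

z∈(-8.6667,0).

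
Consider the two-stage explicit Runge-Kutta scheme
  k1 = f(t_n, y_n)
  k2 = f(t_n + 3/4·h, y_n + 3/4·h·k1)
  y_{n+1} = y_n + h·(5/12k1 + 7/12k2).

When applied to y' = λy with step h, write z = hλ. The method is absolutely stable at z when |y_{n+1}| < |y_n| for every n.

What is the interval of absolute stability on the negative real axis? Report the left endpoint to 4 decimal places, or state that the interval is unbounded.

z∈(-2.2857,0).

Test eqn y'=λy, z=hλ:
  k1=λy_n ⇒ h·k1=z·y_n;  k2=λ(1+3/4z)y_n ⇒ h·k2=z(1+3/4z)y_n
  y_{n+1}/y_n = 1 + 5/12z + 7/12z(1+3/4z) = 1 + z + 7/16z²
  ⇒ R(z) = 1 + z + 7/16z².

Need |R(x)|<1, x<0.
x=-1.25: |R|=0.4336
R=1: x+7/16x²=0 ⇒ x=−16/7=-2.2857; min R=1−1/(4·7/16)=0.4286>−1
Confirm numerically:
  x=-1.616: |R|=0.52651 <1
  x=-1.585: |R|=0.51410 <1
  x=-1.482: |R|=0.47889 <1
  x=-2.765: |R|=1.57979 >1
  x=-2.417: |R|=1.13883 >1
Interval (-2.2857, 0).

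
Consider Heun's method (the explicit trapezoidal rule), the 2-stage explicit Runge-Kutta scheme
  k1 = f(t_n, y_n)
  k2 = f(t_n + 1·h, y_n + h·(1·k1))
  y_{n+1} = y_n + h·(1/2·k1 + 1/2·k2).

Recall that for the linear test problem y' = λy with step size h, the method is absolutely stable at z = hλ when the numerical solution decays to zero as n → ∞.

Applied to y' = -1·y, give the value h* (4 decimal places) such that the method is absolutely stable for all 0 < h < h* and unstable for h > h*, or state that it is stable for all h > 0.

On y'=λy, z=hλ:
  order 2, 2-stage ⇒ R(z)=1+z+z^2/2
  (e.g. R(-1.1)=0.50500, |R|=0.50500)

Find x<0 with |R(x)|<1.
x=-1.1: |R|=0.5050
|R(-1.85)|=0.8613 |R(-1.79)|=0.8121 |R(-0.73)|=0.5364
Bisect:
  x_lo=-2.3118 |R|=1.3604  x_hi=-0.1647 |R|=0.8488
  mid=-1.23825 |R|=0.52838 →hi
  mid=-1.77501 |R|=0.80032 →hi
  mid=-2.04339 |R|=1.04433 →lo
  mid=-1.90920 |R|=0.91332 →hi
  mid=-1.97629 |R|=0.97657 →hi
  mid=-2.00984 |R|=1.00989 →lo
  mid=-1.99307 |R|=0.99309 →hi
  mid=-2.00145 |R|=1.00146 →lo
  mid=-1.99726 |R|=0.99726 →hi
  mid=-1.99936 |R|=0.99936 →hi
  ...
  [-2.00001,-1.99988] ⇒ x*=-2.0000
So |R|<1 on (-2.0000, 0).

(-2.0000,0); λ=-1 ⇒ h* = 2.0000.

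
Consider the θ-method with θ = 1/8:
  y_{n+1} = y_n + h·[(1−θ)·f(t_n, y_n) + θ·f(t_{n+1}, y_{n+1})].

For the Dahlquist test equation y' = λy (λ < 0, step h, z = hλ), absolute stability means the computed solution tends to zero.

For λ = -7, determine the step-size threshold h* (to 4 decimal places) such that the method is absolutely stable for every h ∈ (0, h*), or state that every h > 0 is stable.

(-2.6667,0); λ=-7 ⇒ h* = (8/3)/7 = 0.3810.

With y'=λy (z=hλ):
  y_{n+1} = y_n + z·[7/8·y_n + 1/8·y_{n+1}] ⇒ (1 − 1/8z)y_{n+1} = (1 + 7/8z)y_n
  ⇒ R(z) = (1 + 7/8z)/(1 − 1/8z).

Find x<0 with |R(x)|<1.
x=-0.91: |R|=0.1829
R=−1: 1+7/8x = −1+1/8x ⇒ -3/4x=2 ⇒ x=2/(-3/4)=-2.6667
Confirm numerically:
  x=-2.230: |R|=0.74389 <1
  x=-2.116: |R|=0.67339 <1
  x=-1.821: |R|=0.48335 <1
  x=-3.142: |R|=1.25597 >1
  x=-3.090: |R|=1.22904 >1
  x=-2.689: |R|=1.01254 >1
Interval (-2.6667, 0).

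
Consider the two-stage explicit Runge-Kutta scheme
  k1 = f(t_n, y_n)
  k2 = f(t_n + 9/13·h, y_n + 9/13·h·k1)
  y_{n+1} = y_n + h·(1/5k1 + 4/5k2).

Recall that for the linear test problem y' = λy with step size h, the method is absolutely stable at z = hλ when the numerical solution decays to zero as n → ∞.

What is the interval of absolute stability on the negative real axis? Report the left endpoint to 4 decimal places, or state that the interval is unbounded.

(-1.8056, 0).

Set f=λy, z=hλ:
  k1=λy_n ⇒ h·k1=z·y_n;  k2=λ(1+9/13z)y_n ⇒ h·k2=z(1+9/13z)y_n
  y_{n+1}/y_n = 1 + 1/5z + 4/5z(1+9/13z) = 1 + z + 36/65z²
  R(z) = 1 + z + 36/65z².

Solve |R(x)|<1 on ℝ⁻.
x=-1.58: |R|=0.8026
R=1: x+36/65x²=0 ⇒ x=−65/36=-1.8056; min R=1−1/(4·36/65)=0.5486>−1
Confirm numerically:
  x=-1.779: |R|=0.97384 <1
  x=-1.517: |R|=0.75756 <1
  x=-1.244: |R|=0.61310 <1
  x=-1.153: |R|=0.58329 <1
  x=-2.274: |R|=1.58998 >1
  x=-2.041: |R|=1.26615 >1
Stable set (-1.8056, 0).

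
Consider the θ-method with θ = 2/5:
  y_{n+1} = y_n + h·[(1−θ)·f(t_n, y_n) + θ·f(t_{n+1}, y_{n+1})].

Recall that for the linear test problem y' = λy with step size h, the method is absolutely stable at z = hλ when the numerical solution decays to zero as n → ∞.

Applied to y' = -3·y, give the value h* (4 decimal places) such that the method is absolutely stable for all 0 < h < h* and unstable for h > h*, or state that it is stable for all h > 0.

(-10.0000,0); λ=-3 ⇒ h* = (10)/3 = 3.3333.

With y'=λy (z=hλ):
  y_{n+1} = y_n + z·[3/5·y_n + 2/5·y_{n+1}] ⇒ (1 − 2/5z)y_{n+1} = (1 + 3/5z)y_n
  R(z) = (1 + 3/5z)/(1 − 2/5z).

Need |R(x)|<1, x<0.
x=-1.14: |R|=0.2170
R=−1: 1+3/5x = −1+2/5x ⇒ -1/5x=2 ⇒ x=2/(-1/5)=-10.0000
Confirm numerically:
  x=-9.337: |R|=0.97199 <1
  x=-9.167: |R|=0.96430 <1
  x=-5.955: |R|=0.76079 <1
  x=-10.124: |R|=1.00491 >1
  x=-10.086: |R|=1.00342 >1
So |R|<1 on (-10.0000, 0).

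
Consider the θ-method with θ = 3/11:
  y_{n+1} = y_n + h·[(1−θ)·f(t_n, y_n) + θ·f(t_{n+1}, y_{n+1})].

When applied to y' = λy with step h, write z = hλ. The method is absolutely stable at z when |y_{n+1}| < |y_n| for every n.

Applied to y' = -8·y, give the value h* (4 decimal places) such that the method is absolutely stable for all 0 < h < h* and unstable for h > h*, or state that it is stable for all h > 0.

(-4.4000,0); λ=-8 ⇒ h* = (22/5)/8 = 0.5500.

With y'=λy (z=hλ):
  y_{n+1} = y_n + z·[8/11·y_n + 3/11·y_{n+1}] ⇒ (1 − 3/11z)y_{n+1} = (1 + 8/11z)y_n
  so R(z) = (1 + 8/11z)/(1 − 3/11z).

Find x<0 with |R(x)|<1.
x=-1.75: |R|=0.1846
R=−1: 1+8/11x = −1+3/11x ⇒ -5/11x=2 ⇒ x=2/(-5/11)=-4.4000
Confirm numerically:
  x=-3.046: |R|=0.66382 <1
  x=-2.633: |R|=0.53251 <1
  x=-2.388: |R|=0.44616 <1
  x=-1.832: |R|=0.22163 <1
  x=-4.829: |R|=1.08416 >1
  x=-4.548: |R|=1.03003 >1
Interval (-4.4000, 0).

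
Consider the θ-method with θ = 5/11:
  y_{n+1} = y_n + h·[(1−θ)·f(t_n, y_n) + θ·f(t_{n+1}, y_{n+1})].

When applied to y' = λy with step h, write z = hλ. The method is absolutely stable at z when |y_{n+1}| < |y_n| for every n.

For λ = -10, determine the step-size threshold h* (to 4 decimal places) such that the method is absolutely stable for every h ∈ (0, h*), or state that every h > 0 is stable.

On y'=λy, z=hλ:
  y_{n+1} = y_n + z·[6/11·y_n + 5/11·y_{n+1}] ⇒ (1 − 5/11z)y_{n+1} = (1 + 6/11z)y_n
  so R(z) = (1 + 6/11z)/(1 − 5/11z).

Need |R(x)|<1, x<0.
x=-1.18: |R|=0.2320
R=−1: 1+6/11x = −1+5/11x ⇒ -1/11x=2 ⇒ x=2/(-1/11)=-22.0000
Confirm numerically:
  x=-16.713: |R|=0.94409 <1
  x=-10.537: |R|=0.82000 <1
  x=-9.727: |R|=0.79420 <1
  x=-22.506: |R|=1.00410 >1
  x=-22.062: |R|=1.00051 >1
Stable set (-22.0000, 0).

(-22.0000,0); λ=-10 ⇒ h* = (22)/10 = 2.2000.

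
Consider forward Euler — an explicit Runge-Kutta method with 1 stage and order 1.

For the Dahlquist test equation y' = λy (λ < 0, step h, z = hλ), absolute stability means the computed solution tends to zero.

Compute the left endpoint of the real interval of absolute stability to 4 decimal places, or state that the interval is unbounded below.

Test eqn y'=λy, z=hλ:
  order 1, 1-stage ⇒ R(z)=1+z
  (e.g. R(-1.42)=-0.42000, |R|=0.42000)

Find x<0 with |R(x)|<1.
x=-1.42: |R|=0.4200
|R(-1.68)|=0.6800 |R(-1.64)|=0.6400 |R(-0.77)|=0.2300
Bisect:
  x_lo=-2.7574 |R|=1.7574  x_hi=-0.2921 |R|=0.7079
  mid=-1.52473 |R|=0.52473 →hi
  mid=-2.14107 |R|=1.14107 →lo
  mid=-1.83290 |R|=0.83290 →hi
  mid=-1.98699 |R|=0.98699 →hi
  mid=-2.06403 |R|=1.06403 →lo
  mid=-2.02551 |R|=1.02551 →lo
  mid=-2.00625 |R|=1.00625 →lo
  ...
  [-2.00008,-1.99993] ⇒ x*=-2.0000
Stable set (-2.0000, 0).

left endpoint -2.0000.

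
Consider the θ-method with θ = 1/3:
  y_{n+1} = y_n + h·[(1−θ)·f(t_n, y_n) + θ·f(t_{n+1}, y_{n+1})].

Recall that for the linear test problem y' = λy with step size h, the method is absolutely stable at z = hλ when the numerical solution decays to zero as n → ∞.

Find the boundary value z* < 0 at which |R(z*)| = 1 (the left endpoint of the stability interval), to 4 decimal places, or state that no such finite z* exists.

On y'=λy, z=hλ:
  y_{n+1} = y_n + z·[2/3·y_n + 1/3·y_{n+1}] ⇒ (1 − 1/3z)y_{n+1} = (1 + 2/3z)y_n
  ⇒ R(z) = (1 + 2/3z)/(1 − 1/3z).

Solve |R(x)|<1 on ℝ⁻.
x=-1.18: |R|=0.1531
R=−1: 1+2/3x = −1+1/3x ⇒ -1/3x=2 ⇒ x=2/(-1/3)=-6.0000
Confirm numerically:
  x=-5.876: |R|=0.98603 <1
  x=-5.713: |R|=0.96706 <1
  x=-2.990: |R|=0.49750 <1
  x=-6.551: |R|=1.05769 >1
  x=-6.363: |R|=1.03877 >1
  x=-6.058: |R|=1.00640 >1
So |R|<1 on (-6.0000, 0).

z* = -6.0000.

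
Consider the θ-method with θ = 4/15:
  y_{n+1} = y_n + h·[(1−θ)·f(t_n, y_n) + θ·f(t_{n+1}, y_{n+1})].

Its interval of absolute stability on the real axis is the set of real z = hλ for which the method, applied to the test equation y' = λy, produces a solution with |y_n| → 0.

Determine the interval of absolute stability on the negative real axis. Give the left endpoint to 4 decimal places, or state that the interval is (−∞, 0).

With y'=λy (z=hλ):
  y_{n+1} = y_n + z·[11/15·y_n + 4/15·y_{n+1}] ⇒ (1 − 4/15z)y_{n+1} = (1 + 11/15z)y_n
  R(z) = (1 + 11/15z)/(1 − 4/15z).

Need |R(x)|<1, x<0.
x=-1.42: |R|=0.0300
R=−1: 1+11/15x = −1+4/15x ⇒ -7/15x=2 ⇒ x=2/(-7/15)=-4.2857
Confirm numerically:
  x=-3.617: |R|=0.84115 <1
  x=-3.145: |R|=0.71048 <1
  x=-2.381: |R|=0.45633 <1
  x=-2.260: |R|=0.41015 <1
  x=-4.839: |R|=1.11273 >1
  x=-4.465: |R|=1.03819 >1
So |R|<1 on (-4.2857, 0).

z∈(-4.2857,0).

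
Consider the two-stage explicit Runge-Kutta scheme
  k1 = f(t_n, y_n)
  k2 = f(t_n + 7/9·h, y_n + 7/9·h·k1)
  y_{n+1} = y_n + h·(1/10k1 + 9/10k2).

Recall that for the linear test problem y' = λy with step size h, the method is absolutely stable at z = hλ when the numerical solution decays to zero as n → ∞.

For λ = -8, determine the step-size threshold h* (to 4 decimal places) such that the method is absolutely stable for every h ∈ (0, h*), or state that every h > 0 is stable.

On y'=λy, z=hλ:
  k1=λy_n ⇒ h·k1=z·y_n;  k2=λ(1+7/9z)y_n ⇒ h·k2=z(1+7/9z)y_n
  y_{n+1}/y_n = 1 + 1/10z + 9/10z(1+7/9z) = 1 + z + 7/10z²
  R(z) = 1 + z + 7/10z².

Boundary: |R(x)|=1, x<0.
x=-0.57: |R|=0.6574
R=1: x+7/10x²=0 ⇒ x=−10/7=-1.4286; min R=1−1/(4·7/10)=0.6429>−1
Confirm numerically:
  x=-1.245: |R|=0.84002 <1
  x=-1.173: |R|=0.79015 <1
  x=-1.147: |R|=0.77393 <1
  x=-1.998: |R|=1.79640 >1
  x=-1.565: |R|=1.14946 >1
  x=-1.495: |R|=1.06952 >1
Stable set (-1.4286, 0).

(-1.4286,0); λ=-8 ⇒ h* = (10/7)/8 = 0.1786.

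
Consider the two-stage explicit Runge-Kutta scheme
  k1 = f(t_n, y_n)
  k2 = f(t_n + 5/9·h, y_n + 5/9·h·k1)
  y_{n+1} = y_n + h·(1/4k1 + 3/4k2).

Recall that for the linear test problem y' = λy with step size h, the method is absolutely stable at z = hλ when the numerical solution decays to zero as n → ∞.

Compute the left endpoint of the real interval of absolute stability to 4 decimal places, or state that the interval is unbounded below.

left endpoint -2.4000.

With y'=λy (z=hλ):
  k1=λy_n ⇒ h·k1=z·y_n;  k2=λ(1+5/9z)y_n ⇒ h·k2=z(1+5/9z)y_n
  y_{n+1}/y_n = 1 + 1/4z + 3/4z(1+5/9z) = 1 + z + 5/12z²
  ⇒ R(z) = 1 + z + 5/12z².

Need |R(x)|<1, x<0.
x=-1.37: |R|=0.4120
R=1: x+5/12x²=0 ⇒ x=−12/5=-2.4000; min R=1−1/(4·5/12)=0.4000>−1
Confirm numerically:
  x=-2.227: |R|=0.83947 <1
  x=-1.109: |R|=0.40345 <1
  x=-1.047: |R|=0.40975 <1
  x=-1.025: |R|=0.41276 <1
  x=-2.761: |R|=1.41530 >1
  x=-2.702: |R|=1.34000 >1
Interval (-2.4000, 0).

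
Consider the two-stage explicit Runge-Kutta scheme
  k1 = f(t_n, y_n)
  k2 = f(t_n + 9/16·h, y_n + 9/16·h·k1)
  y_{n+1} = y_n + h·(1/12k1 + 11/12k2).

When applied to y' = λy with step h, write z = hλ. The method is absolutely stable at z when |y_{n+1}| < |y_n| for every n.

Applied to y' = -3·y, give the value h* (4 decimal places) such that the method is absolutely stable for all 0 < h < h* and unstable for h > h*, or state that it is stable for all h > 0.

(-1.9394,0); λ=-3 ⇒ h* = (64/33)/3 = 0.6465.

On y'=λy, z=hλ:
  k1=λy_n ⇒ h·k1=z·y_n;  k2=λ(1+9/16z)y_n ⇒ h·k2=z(1+9/16z)y_n
  y_{n+1}/y_n = 1 + 1/12z + 11/12z(1+9/16z) = 1 + z + 33/64z²
  R(z) = 1 + z + 33/64z².

Boundary: |R(x)|=1, x<0.
x=-1.8: |R|=0.8706
R=1: x+33/64x²=0 ⇒ x=−64/33=-1.9394; min R=1−1/(4·33/64)=0.5152>−1
Confirm numerically:
  x=-1.810: |R|=0.87924 <1
  x=-1.233: |R|=0.55090 <1
  x=-0.850: |R|=0.52254 <1
  x=-2.537: |R|=1.78175 >1
  x=-2.321: |R|=1.45669 >1
  x=-2.164: |R|=1.25062 >1
Stable set (-1.9394, 0).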